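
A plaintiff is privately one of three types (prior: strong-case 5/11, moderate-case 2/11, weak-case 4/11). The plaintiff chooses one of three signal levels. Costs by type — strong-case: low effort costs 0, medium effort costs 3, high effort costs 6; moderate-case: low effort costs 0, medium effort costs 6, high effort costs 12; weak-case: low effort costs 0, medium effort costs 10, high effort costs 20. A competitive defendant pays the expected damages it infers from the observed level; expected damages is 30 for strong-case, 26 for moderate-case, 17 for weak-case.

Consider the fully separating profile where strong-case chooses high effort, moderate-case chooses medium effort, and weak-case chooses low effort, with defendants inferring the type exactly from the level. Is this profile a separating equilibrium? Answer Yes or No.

Separating settlements: high effort → 30, medium effort → 26, low effort → 17.
strong-case (assigned high effort): low effort: 17 − 0 = 17; medium effort: 26 − 3 = 23; high effort: 30 − 6 = 24. strong-case stays.
moderate-case (assigned medium effort): low effort: 17 − 0 = 17; medium effort: 26 − 6 = 20; high effort: 30 − 12 = 18. moderate-case stays.
weak-case (assigned low effort): low effort: 17 − 0 = 17; medium effort: 26 − 10 = 16; high effort: 30 − 20 = 10. weak-case stays.
Every type prefers its assigned level; separation holds.

Yes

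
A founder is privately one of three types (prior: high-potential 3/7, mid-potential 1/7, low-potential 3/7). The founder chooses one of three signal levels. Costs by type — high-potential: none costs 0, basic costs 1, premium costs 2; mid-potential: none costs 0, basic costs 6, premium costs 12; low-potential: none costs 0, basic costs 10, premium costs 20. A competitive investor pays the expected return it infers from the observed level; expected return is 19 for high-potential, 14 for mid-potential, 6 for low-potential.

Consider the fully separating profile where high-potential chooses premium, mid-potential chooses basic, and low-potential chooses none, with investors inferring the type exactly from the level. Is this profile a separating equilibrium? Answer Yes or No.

Separating valuations: premium → 19, basic → 14, none → 6.
high-potential (assigned premium): none: 6 − 0 = 6; basic: 14 − 1 = 13; premium: 19 − 2 = 17. high-potential stays.
mid-potential (assigned basic): none: 6 − 0 = 6; basic: 14 − 6 = 8; premium: 19 − 12 = 7. mid-potential stays.
low-potential (assigned none): none: 6 − 0 = 6; basic: 14 − 10 = 4; premium: 19 − 20 = -1. low-potential stays.
Every type prefers its assigned level; separation holds.

Yes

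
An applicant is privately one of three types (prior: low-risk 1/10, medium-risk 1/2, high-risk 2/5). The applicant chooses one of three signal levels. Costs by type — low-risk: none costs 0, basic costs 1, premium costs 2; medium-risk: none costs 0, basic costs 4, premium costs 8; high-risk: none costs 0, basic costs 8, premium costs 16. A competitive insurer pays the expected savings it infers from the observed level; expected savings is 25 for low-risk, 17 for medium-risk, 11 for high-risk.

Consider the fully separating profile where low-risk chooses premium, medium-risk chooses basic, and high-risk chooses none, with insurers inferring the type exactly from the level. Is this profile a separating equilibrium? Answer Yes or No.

Separating rebates: premium → 25, basic → 17, none → 11.
low-risk (assigned premium): none: 11 − 0 = 11; basic: 17 − 1 = 16; premium: 25 − 2 = 23. low-risk stays.
medium-risk (assigned basic): none: 11 − 0 = 11; basic: 17 − 4 = 13; premium: 25 − 8 = 17. medium-risk prefers premium.
high-risk (assigned none): none: 11 − 0 = 11; basic: 17 − 8 = 9; premium: 25 − 16 = 9. high-risk stays.
At least one type deviates; the separating profile fails.

No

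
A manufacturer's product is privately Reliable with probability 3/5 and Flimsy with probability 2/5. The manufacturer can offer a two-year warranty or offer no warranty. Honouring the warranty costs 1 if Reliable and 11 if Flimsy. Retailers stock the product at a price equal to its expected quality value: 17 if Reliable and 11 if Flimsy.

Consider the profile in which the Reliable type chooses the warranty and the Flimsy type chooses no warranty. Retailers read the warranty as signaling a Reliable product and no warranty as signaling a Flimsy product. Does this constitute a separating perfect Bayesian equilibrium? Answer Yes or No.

Under these beliefs, the warranty earns price 17 and no warranty earns price 11.
Reliable: the warranty nets 17 − 1 = 16; no warranty nets 11. Reliable prefers the warranty.
Flimsy: the warranty nets 17 − 11 = 6; no warranty nets 11. Flimsy prefers no warranty.
Neither type deviates, so the separating profile is an equilibrium.

Yes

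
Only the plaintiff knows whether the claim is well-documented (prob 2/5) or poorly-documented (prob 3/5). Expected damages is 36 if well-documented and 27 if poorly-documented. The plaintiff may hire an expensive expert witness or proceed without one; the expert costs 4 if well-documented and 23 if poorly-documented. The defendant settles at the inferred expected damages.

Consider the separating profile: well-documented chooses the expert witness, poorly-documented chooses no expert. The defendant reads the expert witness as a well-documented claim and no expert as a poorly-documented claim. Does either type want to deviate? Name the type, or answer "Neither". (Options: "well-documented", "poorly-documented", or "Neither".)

The expert witness pays 36; no expert pays 27.
well-documented: assigned the expert witness, nets 36 − 4 = 32; deviating to no expert nets 27.
poorly-documented: assigned no expert, nets 27; deviating to the expert witness nets 36 − 23 = 13.
Both types strictly prefer their assigned action; no profitable deviation.

Neither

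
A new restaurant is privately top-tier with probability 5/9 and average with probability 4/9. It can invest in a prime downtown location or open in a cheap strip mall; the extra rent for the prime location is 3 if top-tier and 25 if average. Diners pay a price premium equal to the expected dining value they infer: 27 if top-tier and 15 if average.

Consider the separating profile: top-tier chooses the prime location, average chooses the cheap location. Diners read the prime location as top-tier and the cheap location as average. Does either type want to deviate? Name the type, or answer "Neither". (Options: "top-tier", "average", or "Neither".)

The prime location pays 27; the cheap location pays 15.
top-tier: assigned the prime location, nets 27 − 3 = 24; deviating to the cheap location nets 15.
average: assigned the cheap location, nets 15; deviating to the prime location nets 27 − 25 = 2.
Both types strictly prefer their assigned action; no profitable deviation.

Neither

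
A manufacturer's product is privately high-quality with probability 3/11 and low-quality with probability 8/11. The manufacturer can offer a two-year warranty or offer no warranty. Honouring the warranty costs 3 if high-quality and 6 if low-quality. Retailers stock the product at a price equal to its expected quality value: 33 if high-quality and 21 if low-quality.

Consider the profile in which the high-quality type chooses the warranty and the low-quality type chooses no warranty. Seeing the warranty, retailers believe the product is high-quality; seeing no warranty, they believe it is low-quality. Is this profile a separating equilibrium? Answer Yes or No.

Under these beliefs, the warranty earns price 33 and no warranty earns price 21.
high-quality: the warranty nets 33 − 3 = 30; no warranty nets 21. high-quality prefers the warranty.
low-quality: the warranty nets 33 − 6 = 27; no warranty nets 21. low-quality would deviate to the warranty.
low-quality has a profitable deviation, so the profile is not an equilibrium.

No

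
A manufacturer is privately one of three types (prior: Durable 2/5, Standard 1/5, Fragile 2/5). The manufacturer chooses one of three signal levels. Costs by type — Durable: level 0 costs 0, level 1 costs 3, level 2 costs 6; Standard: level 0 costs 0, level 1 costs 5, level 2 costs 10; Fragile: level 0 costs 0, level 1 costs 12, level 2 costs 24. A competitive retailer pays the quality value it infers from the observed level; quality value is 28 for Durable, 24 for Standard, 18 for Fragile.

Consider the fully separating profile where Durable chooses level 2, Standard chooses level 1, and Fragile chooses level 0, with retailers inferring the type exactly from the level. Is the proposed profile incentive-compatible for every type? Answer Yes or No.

Yes

Separating prices: level 2 → 28, level 1 → 24, level 0 → 18.
Durable (assigned level 2): level 0: 18 − 0 = 18; level 1: 24 − 3 = 21; level 2: 28 − 6 = 22. Durable stays.
Standard (assigned level 1): level 0: 18 − 0 = 18; level 1: 24 − 5 = 19; level 2: 28 − 10 = 18. Standard stays.
Fragile (assigned level 0): level 0: 18 − 0 = 18; level 1: 24 − 12 = 12; level 2: 28 − 24 = 4. Fragile stays.
Every type prefers its assigned level; separation holds.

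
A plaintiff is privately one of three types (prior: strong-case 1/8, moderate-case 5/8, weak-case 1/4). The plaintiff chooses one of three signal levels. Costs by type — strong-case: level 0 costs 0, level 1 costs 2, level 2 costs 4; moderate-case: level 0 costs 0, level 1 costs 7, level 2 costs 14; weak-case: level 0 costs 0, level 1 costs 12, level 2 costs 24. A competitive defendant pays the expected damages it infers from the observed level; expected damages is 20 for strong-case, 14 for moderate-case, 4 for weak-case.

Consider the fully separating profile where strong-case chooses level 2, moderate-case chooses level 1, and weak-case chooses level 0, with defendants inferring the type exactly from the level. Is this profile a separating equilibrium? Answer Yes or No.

Separating settlements: level 2 → 20, level 1 → 14, level 0 → 4.
strong-case (assigned level 2): level 0: 4 − 0 = 4; level 1: 14 − 2 = 12; level 2: 20 − 4 = 16. strong-case stays.
moderate-case (assigned level 1): level 0: 4 − 0 = 4; level 1: 14 − 7 = 7; level 2: 20 − 14 = 6. moderate-case stays.
weak-case (assigned level 0): level 0: 4 − 0 = 4; level 1: 14 − 12 = 2; level 2: 20 − 24 = -4. weak-case stays.
Every type prefers its assigned level; separation holds.

Yes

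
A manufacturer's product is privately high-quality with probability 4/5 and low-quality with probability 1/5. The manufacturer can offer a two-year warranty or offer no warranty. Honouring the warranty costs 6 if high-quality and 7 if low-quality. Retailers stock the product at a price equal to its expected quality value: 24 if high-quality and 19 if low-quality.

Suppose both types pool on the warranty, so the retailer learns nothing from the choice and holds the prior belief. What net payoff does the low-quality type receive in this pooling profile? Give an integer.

16

Pooled price = 4/5·24 + 1/5·19 = 23.
low-quality pays cost 7 for the warranty, so net payoff = 23 − 7 = 16.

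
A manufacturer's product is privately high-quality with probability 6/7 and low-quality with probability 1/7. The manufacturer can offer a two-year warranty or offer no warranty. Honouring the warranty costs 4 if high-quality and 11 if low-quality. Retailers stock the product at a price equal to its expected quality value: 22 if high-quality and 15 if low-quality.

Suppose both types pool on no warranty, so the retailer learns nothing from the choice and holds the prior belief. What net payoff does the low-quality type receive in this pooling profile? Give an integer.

Pooled price = 6/7·22 + 1/7·15 = 21.
low-quality pays no cost for no warranty, so net payoff = 21.

21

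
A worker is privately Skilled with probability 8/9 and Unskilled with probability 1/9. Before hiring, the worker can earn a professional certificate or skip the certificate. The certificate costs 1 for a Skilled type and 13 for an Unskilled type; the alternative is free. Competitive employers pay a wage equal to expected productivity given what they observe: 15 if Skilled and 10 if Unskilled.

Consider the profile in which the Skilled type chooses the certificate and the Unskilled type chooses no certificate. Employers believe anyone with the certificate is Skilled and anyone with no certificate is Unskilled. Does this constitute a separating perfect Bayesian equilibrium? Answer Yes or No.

Under these beliefs, the certificate earns wage 15 and no certificate earns wage 10.
Skilled: the certificate nets 15 − 1 = 14; no certificate nets 10. Skilled prefers the certificate.
Unskilled: the certificate nets 15 − 13 = 2; no certificate nets 10. Unskilled prefers no certificate.
Neither type deviates, so the separating profile is an equilibrium.

Yes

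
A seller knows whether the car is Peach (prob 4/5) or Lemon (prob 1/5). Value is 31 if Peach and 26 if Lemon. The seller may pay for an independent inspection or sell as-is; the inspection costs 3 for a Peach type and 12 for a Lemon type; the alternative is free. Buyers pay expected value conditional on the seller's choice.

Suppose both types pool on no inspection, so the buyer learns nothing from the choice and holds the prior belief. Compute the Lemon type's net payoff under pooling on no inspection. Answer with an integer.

30

Pooled price = 4/5·31 + 1/5·26 = 30.
Lemon pays no cost for no inspection, so net payoff = 30.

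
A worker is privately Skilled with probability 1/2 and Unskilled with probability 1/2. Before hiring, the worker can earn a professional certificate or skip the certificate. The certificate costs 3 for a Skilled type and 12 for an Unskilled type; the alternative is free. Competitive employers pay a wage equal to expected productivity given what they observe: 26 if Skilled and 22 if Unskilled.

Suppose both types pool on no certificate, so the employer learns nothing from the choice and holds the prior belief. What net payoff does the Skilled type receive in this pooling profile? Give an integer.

24

Pooled wage = 1/2·26 + 1/2·22 = 24.
Skilled pays no cost for no certificate, so net payoff = 24.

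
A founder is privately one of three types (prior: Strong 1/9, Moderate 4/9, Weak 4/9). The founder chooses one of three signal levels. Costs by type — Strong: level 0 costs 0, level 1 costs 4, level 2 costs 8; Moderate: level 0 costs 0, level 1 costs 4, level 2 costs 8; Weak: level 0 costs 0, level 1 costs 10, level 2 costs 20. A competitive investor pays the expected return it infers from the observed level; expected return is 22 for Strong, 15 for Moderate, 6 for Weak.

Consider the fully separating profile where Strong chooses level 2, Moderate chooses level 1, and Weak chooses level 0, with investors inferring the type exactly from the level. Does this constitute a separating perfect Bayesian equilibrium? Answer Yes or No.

Separating valuations: level 2 → 22, level 1 → 15, level 0 → 6.
Strong (assigned level 2): level 0: 6 − 0 = 6; level 1: 15 − 4 = 11; level 2: 22 − 8 = 14. Strong stays.
Moderate (assigned level 1): level 0: 6 − 0 = 6; level 1: 15 − 4 = 11; level 2: 22 − 8 = 14. Moderate prefers level 2.
Weak (assigned level 0): level 0: 6 − 0 = 6; level 1: 15 − 10 = 5; level 2: 22 − 20 = 2. Weak stays.
At least one type deviates; the separating profile fails.

No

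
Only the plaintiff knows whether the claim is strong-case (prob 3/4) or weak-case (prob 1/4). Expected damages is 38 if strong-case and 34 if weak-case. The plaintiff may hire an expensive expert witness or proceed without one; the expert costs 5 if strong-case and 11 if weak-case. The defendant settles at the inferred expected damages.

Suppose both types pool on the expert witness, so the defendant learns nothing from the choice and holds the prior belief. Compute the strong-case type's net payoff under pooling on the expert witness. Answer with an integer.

32

Pooled settlement = 3/4·38 + 1/4·34 = 37.
strong-case pays cost 5 for the expert witness, so net payoff = 37 − 5 = 32.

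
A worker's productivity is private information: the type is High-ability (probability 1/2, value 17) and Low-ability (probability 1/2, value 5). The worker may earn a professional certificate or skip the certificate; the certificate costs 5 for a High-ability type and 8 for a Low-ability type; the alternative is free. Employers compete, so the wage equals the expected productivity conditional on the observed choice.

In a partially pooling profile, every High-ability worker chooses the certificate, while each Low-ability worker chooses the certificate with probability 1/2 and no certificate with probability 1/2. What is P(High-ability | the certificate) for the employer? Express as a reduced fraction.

2/3

P(the certificate) = (1/2)·1 + (1/2)·(1/2) = 3/4.
By Bayes' rule, P(High-ability | the certificate) = (1/2) / (3/4) = 2/3.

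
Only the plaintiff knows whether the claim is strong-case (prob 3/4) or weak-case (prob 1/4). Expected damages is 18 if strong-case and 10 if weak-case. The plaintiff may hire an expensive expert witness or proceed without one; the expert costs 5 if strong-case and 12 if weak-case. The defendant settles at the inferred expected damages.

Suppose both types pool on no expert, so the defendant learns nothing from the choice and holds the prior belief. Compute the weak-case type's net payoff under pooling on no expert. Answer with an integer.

Pooled settlement = 3/4·18 + 1/4·10 = 16.
weak-case pays no cost for no expert, so net payoff = 16.

16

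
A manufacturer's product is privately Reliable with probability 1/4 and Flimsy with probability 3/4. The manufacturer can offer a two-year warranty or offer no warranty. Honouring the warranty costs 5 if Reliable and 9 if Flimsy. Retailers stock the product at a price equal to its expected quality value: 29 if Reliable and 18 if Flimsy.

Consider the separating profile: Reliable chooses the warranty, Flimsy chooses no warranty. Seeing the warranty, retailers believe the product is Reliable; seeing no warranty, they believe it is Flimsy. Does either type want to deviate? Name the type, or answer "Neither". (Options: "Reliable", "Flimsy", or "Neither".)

The warranty pays 29; no warranty pays 18.
Reliable: assigned the warranty, nets 29 − 5 = 24; deviating to no warranty nets 18.
Flimsy: assigned no warranty, nets 18; deviating to the warranty nets 29 − 9 = 20.
The Flimsy type gains 2 by deviating.

Flimsy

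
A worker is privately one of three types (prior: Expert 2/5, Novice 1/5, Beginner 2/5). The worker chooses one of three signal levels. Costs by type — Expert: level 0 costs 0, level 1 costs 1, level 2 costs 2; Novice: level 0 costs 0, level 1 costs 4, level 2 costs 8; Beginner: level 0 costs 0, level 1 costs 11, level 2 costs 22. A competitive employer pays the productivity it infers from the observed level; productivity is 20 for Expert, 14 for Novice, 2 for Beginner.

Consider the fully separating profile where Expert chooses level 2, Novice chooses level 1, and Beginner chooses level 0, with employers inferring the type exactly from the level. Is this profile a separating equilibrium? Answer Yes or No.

No

Separating wages: level 2 → 20, level 1 → 14, level 0 → 2.
Expert (assigned level 2): level 0: 2 − 0 = 2; level 1: 14 − 1 = 13; level 2: 20 − 2 = 18. Expert stays.
Novice (assigned level 1): level 0: 2 − 0 = 2; level 1: 14 − 4 = 10; level 2: 20 − 8 = 12. Novice prefers level 2.
Beginner (assigned level 0): level 0: 2 − 0 = 2; level 1: 14 − 11 = 3; level 2: 20 − 22 = -2. Beginner prefers level 1.
At least one type deviates; the separating profile fails.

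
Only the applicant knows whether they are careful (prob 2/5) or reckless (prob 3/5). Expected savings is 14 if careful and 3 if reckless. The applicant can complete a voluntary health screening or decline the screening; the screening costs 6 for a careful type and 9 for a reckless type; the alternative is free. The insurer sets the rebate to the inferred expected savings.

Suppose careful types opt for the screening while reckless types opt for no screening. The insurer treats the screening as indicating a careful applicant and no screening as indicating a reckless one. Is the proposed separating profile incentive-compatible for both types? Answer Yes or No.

Under these beliefs, the screening earns rebate 14 and no screening earns rebate 3.
careful: the screening nets 14 − 6 = 8; no screening nets 3. careful prefers the screening.
reckless: the screening nets 14 − 9 = 5; no screening nets 3. reckless would deviate to the screening.
reckless has a profitable deviation, so the profile is not an equilibrium.

No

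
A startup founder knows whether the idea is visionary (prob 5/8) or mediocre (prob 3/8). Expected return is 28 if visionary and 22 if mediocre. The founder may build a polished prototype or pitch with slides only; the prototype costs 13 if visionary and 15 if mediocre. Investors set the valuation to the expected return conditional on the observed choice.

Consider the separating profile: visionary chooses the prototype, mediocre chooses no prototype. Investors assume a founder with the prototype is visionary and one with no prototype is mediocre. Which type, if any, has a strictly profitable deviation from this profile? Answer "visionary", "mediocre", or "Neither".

visionary

The prototype pays 28; no prototype pays 22.
visionary: assigned the prototype, nets 28 − 13 = 15; deviating to no prototype nets 22.
mediocre: assigned no prototype, nets 22; deviating to the prototype nets 28 − 15 = 13.
The visionary type gains 7 by deviating.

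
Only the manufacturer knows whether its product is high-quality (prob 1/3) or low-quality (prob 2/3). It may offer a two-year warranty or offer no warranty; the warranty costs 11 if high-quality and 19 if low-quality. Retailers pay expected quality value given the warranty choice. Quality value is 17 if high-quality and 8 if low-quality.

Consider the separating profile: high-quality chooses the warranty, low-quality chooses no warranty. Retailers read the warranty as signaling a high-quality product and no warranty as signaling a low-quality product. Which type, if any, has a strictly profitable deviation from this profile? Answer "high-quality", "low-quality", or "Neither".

high-quality

The warranty pays 17; no warranty pays 8.
high-quality: assigned the warranty, nets 17 − 11 = 6; deviating to no warranty nets 8.
low-quality: assigned no warranty, nets 8; deviating to the warranty nets 17 − 19 = -2.
The high-quality type gains 2 by deviating.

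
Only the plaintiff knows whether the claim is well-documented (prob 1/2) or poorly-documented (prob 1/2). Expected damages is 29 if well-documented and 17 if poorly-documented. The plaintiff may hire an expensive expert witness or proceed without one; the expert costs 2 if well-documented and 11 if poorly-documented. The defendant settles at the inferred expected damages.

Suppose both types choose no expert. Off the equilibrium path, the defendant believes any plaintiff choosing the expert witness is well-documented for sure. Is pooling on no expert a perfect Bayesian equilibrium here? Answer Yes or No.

No

On path, the defendant holds the prior and pays 1/2·29 + 1/2·17 = 23. Off path (the expert witness), believing well-documented, it pays 29.
well-documented: no expert nets 23; the expert witness nets 29 − 2 = 27. well-documented would deviate.
poorly-documented: no expert nets 23; the expert witness nets 29 − 11 = 18. poorly-documented stays.
A type deviates, so pooling fails.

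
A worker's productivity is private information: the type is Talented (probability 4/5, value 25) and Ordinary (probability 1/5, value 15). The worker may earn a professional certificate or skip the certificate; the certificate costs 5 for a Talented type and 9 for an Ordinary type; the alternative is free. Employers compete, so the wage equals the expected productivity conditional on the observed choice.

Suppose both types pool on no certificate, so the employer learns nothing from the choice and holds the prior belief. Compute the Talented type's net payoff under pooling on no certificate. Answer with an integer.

23

Pooled wage = 4/5·25 + 1/5·15 = 23.
Talented pays no cost for no certificate, so net payoff = 23.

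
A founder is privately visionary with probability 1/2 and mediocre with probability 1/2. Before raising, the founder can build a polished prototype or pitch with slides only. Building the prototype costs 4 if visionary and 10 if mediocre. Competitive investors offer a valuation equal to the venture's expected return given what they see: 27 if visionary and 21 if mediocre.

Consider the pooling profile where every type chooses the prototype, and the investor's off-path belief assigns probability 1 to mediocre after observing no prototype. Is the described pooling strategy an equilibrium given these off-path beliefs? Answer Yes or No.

On path, the investor holds the prior and pays 1/2·27 + 1/2·21 = 24. Off path (no prototype), believing mediocre, it pays 21.
visionary: the prototype nets 24 − 4 = 20; no prototype nets 21. visionary would deviate.
mediocre: the prototype nets 24 − 10 = 14; no prototype nets 21. mediocre would deviate.
A type deviates, so pooling fails.

No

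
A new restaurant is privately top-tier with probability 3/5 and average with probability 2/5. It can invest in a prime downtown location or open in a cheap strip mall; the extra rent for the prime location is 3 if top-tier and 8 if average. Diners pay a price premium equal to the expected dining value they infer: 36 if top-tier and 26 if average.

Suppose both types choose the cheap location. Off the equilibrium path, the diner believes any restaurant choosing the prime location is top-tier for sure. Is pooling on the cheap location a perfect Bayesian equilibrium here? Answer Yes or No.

On path, the diner holds the prior and pays 3/5·36 + 2/5·26 = 32. Off path (the prime location), believing top-tier, it pays 36.
top-tier: the cheap location nets 32; the prime location nets 36 − 3 = 33. top-tier would deviate.
average: the cheap location nets 32; the prime location nets 36 − 8 = 28. average stays.
A type deviates, so pooling fails.

No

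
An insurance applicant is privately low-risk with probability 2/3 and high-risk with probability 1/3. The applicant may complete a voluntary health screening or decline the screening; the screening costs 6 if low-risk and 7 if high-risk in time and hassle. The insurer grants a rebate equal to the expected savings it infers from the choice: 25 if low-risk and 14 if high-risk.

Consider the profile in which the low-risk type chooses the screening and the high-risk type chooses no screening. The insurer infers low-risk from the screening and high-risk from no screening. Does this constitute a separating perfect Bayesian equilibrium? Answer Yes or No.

No

Under these beliefs, the screening earns rebate 25 and no screening earns rebate 14.
low-risk: the screening nets 25 − 6 = 19; no screening nets 14. low-risk prefers the screening.
high-risk: the screening nets 25 − 7 = 18; no screening nets 14. high-risk would deviate to the screening.
high-risk has a profitable deviation, so the profile is not an equilibrium.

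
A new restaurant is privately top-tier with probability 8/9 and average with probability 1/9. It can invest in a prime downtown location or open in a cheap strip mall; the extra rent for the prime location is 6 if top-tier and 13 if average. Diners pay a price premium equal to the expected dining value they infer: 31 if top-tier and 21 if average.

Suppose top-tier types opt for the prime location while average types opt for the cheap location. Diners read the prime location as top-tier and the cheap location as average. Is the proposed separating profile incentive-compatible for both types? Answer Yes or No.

Yes

Under these beliefs, the prime location earns price premium 31 and the cheap location earns price premium 21.
top-tier: the prime location nets 31 − 6 = 25; the cheap location nets 21. top-tier prefers the prime location.
average: the prime location nets 31 − 13 = 18; the cheap location nets 21. average prefers the cheap location.
Neither type deviates, so the separating profile is an equilibrium.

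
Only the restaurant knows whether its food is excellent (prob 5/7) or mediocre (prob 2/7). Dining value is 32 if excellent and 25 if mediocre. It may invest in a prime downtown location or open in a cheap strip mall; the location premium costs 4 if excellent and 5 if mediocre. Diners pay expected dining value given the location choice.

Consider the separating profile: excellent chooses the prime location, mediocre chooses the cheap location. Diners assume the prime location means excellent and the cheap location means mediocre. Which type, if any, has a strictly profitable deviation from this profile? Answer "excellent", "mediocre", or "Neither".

mediocre

The prime location pays 32; the cheap location pays 25.
excellent: assigned the prime location, nets 32 − 4 = 28; deviating to the cheap location nets 25.
mediocre: assigned the cheap location, nets 25; deviating to the prime location nets 32 − 5 = 27.
The mediocre type gains 2 by deviating.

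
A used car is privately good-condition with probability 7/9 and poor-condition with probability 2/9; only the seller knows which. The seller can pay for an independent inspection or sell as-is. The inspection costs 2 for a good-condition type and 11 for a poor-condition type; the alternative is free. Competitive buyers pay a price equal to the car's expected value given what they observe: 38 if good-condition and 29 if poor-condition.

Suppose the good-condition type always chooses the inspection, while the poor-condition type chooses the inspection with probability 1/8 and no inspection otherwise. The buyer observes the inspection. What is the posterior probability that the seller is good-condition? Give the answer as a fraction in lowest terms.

28/29

P(the inspection) = (7/9)·1 + (2/9)·(1/8) = 29/36.
By Bayes' rule, P(good-condition | the inspection) = (7/9) / (29/36) = 28/29.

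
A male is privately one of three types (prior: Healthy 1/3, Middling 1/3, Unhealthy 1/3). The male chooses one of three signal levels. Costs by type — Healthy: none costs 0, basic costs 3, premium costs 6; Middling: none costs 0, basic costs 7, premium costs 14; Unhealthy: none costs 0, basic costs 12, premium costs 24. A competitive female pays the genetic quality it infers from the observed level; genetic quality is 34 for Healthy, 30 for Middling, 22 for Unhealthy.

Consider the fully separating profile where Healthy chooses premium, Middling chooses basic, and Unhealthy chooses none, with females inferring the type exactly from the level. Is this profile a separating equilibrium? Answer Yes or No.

Separating mating payoffs: premium → 34, basic → 30, none → 22.
Healthy (assigned premium): none: 22 − 0 = 22; basic: 30 − 3 = 27; premium: 34 − 6 = 28. Healthy stays.
Middling (assigned basic): none: 22 − 0 = 22; basic: 30 − 7 = 23; premium: 34 − 14 = 20. Middling stays.
Unhealthy (assigned none): none: 22 − 0 = 22; basic: 30 − 12 = 18; premium: 34 − 24 = 10. Unhealthy stays.
Every type prefers its assigned level; separation holds.

Yes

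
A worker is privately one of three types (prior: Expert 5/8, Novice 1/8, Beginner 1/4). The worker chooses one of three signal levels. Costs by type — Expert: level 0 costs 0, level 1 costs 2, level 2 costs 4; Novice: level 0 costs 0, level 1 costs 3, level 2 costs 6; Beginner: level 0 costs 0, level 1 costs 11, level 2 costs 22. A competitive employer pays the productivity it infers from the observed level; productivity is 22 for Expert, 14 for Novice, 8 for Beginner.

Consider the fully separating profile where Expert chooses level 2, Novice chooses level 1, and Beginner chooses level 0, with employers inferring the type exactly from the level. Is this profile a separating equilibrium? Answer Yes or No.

Separating wages: level 2 → 22, level 1 → 14, level 0 → 8.
Expert (assigned level 2): level 0: 8 − 0 = 8; level 1: 14 − 2 = 12; level 2: 22 − 4 = 18. Expert stays.
Novice (assigned level 1): level 0: 8 − 0 = 8; level 1: 14 − 3 = 11; level 2: 22 − 6 = 16. Novice prefers level 2.
Beginner (assigned level 0): level 0: 8 − 0 = 8; level 1: 14 − 11 = 3; level 2: 22 − 22 = 0. Beginner stays.
At least one type deviates; the separating profile fails.

No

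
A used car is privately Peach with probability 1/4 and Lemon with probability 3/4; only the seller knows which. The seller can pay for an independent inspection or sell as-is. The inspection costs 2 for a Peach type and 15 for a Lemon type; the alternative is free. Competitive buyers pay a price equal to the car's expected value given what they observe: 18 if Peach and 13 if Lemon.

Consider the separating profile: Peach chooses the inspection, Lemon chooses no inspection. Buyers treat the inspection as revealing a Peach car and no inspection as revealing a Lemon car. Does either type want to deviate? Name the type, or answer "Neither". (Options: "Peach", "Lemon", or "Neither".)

Neither

The inspection pays 18; no inspection pays 13.
Peach: assigned the inspection, nets 18 − 2 = 16; deviating to no inspection nets 13.
Lemon: assigned no inspection, nets 13; deviating to the inspection nets 18 − 15 = 3.
Both types strictly prefer their assigned action; no profitable deviation.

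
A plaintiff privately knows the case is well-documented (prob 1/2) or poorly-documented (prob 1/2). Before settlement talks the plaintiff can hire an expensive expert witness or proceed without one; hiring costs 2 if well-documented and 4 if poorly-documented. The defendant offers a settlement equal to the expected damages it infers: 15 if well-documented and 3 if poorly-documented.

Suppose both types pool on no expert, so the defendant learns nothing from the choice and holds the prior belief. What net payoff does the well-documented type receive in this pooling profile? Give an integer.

9

Pooled settlement = 1/2·15 + 1/2·3 = 9.
well-documented pays no cost for no expert, so net payoff = 9.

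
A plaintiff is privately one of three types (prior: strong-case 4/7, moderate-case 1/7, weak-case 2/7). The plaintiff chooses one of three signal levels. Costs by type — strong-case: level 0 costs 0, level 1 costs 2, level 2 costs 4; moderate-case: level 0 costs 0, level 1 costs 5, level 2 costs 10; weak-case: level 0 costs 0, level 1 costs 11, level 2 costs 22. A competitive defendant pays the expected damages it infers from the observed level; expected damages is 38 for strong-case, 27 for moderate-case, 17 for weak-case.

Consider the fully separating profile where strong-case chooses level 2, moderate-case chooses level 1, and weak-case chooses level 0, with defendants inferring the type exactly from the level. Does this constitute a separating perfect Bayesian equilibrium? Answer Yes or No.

No

Separating settlements: level 2 → 38, level 1 → 27, level 0 → 17.
strong-case (assigned level 2): level 0: 17 − 0 = 17; level 1: 27 − 2 = 25; level 2: 38 − 4 = 34. strong-case stays.
moderate-case (assigned level 1): level 0: 17 − 0 = 17; level 1: 27 − 5 = 22; level 2: 38 − 10 = 28. moderate-case prefers level 2.
weak-case (assigned level 0): level 0: 17 − 0 = 17; level 1: 27 − 11 = 16; level 2: 38 − 22 = 16. weak-case stays.
At least one type deviates; the separating profile fails.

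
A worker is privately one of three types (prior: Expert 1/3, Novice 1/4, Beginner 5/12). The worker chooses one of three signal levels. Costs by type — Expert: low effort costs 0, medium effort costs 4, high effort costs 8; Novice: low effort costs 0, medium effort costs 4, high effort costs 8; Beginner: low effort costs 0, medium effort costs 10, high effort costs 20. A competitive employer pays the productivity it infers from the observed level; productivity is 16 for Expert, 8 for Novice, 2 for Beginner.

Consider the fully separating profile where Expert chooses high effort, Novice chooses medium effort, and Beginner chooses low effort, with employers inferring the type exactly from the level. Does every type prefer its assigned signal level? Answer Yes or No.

No

Separating wages: high effort → 16, medium effort → 8, low effort → 2.
Expert (assigned high effort): low effort: 2 − 0 = 2; medium effort: 8 − 4 = 4; high effort: 16 − 8 = 8. Expert stays.
Novice (assigned medium effort): low effort: 2 − 0 = 2; medium effort: 8 − 4 = 4; high effort: 16 − 8 = 8. Novice prefers high effort.
Beginner (assigned low effort): low effort: 2 − 0 = 2; medium effort: 8 − 10 = -2; high effort: 16 − 20 = -4. Beginner stays.
At least one type deviates; the separating profile fails.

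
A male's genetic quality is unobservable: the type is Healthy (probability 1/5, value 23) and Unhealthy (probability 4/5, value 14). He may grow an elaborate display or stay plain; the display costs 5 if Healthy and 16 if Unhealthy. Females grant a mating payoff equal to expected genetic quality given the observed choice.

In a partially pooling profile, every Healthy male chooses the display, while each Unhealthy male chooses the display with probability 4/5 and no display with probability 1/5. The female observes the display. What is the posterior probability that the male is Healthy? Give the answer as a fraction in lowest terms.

P(the display) = (1/5)·1 + (4/5)·(4/5) = 21/25.
By Bayes' rule, P(Healthy | the display) = (1/5) / (21/25) = 5/21.

5/21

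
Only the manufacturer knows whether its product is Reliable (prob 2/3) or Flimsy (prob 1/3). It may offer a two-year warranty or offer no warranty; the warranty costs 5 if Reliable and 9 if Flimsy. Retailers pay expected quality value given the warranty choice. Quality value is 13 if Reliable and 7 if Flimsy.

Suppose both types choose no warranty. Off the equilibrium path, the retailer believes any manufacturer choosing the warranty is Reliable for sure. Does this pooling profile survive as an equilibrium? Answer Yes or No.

Yes

On path, the retailer holds the prior and pays 2/3·13 + 1/3·7 = 11. Off path (the warranty), believing Reliable, it pays 13.
Reliable: no warranty nets 11; the warranty nets 13 − 5 = 8. Reliable stays.
Flimsy: no warranty nets 11; the warranty nets 13 − 9 = 4. Flimsy stays.
No type deviates, so pooling is sustained.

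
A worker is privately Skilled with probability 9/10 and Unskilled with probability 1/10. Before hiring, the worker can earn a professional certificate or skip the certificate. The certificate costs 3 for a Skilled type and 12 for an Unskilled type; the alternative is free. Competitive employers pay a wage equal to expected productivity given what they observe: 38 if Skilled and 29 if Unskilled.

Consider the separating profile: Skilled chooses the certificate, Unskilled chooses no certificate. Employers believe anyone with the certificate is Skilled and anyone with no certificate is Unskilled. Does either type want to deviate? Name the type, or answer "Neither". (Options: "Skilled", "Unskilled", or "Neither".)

Neither

The certificate pays 38; no certificate pays 29.
Skilled: assigned the certificate, nets 38 − 3 = 35; deviating to no certificate nets 29.
Unskilled: assigned no certificate, nets 29; deviating to the certificate nets 38 − 12 = 26.
Both types strictly prefer their assigned action; no profitable deviation.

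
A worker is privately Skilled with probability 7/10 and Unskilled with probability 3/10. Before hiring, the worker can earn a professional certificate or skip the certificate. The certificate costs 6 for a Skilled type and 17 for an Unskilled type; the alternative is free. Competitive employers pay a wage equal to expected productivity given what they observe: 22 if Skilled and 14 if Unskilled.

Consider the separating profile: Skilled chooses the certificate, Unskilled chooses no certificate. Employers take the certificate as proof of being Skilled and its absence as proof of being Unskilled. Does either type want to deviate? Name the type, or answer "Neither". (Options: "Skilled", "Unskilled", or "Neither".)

The certificate pays 22; no certificate pays 14.
Skilled: assigned the certificate, nets 22 − 6 = 16; deviating to no certificate nets 14.
Unskilled: assigned no certificate, nets 14; deviating to the certificate nets 22 − 17 = 5.
Both types strictly prefer their assigned action; no profitable deviation.

Neither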